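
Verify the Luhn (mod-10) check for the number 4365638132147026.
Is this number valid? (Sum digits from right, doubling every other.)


Luhn sum = 62
62 mod 10 = 2

Invalid (Luhn sum mod 10 = 2)


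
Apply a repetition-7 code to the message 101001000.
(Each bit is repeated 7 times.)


Each bit -> 7 copies

111111100000001111111000000000000001111111000000000000000000000


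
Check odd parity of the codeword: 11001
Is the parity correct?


Number of 1s: 3

Yes, parity is correct (3 ones)


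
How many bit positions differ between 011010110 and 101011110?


XOR: 110001000
Count of 1s: 3

3


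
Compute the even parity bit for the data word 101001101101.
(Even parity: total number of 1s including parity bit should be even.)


Number of 1s in data: 7
Parity bit: 1

1


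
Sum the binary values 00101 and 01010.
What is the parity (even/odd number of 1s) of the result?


00101 = 5
01010 = 10
Sum = 15 = 1111
1s count = 4

even parity (4 ones in 1111)


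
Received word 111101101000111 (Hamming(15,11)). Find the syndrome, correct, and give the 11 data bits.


Syndrome = 0: no error detected

Data: 10111000111 (no errors)


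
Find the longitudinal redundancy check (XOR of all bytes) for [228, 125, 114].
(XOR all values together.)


XOR chain: 228 ^ 125 ^ 114 = 235

235


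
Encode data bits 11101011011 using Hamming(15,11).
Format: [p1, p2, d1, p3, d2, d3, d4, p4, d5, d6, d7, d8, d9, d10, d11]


Parity bits: p1=1, p2=1, p3=1, p4=1

111111011011011


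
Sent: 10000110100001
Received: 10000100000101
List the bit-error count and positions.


XOR: 00000010100100

3 error(s) at position(s): 6, 8, 11


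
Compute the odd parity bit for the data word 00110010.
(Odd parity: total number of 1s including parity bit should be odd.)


Number of 1s in data: 3
Parity bit: 0

0


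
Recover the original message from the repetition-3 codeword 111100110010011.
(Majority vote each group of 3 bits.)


Groups: 111, 100, 110, 010, 011
Majority votes: 10101

10101


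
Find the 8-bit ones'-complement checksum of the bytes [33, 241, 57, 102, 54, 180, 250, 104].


Sum = 1021 mod 256 = 253
Complement = 2

2


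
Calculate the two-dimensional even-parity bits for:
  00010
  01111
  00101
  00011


Row parities: 1000
Column parities: 01011

Row P: 1000, Col P: 01011, Corner: 1


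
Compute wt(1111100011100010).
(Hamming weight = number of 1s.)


Counting 1s in 1111100011100010

9


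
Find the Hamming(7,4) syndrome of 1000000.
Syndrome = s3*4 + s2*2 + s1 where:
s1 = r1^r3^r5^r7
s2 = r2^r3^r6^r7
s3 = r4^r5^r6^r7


s1=1, s2=0, s3=0

Syndrome = 1 (error at position 1)


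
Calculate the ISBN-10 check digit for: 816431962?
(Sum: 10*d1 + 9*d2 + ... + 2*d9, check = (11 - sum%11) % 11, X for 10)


Weighted sum: 246
246 mod 11 = 4

Check digit: 7


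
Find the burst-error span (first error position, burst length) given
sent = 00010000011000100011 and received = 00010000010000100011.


XOR: 00000000001000000000

Burst at position 10, length 1


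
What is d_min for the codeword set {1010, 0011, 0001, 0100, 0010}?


Comparing all pairs, minimum distance: 1
Can detect 0 errors, correct 0 errors

1


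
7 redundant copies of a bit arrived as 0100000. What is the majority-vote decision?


Ones: 1 out of 7
Threshold: 4

0 (1/7 voted 1)


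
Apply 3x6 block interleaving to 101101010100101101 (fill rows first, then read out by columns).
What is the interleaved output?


Matrix:
  101101
  010100
  101101
Read columns: 101010101111000101

101010101111000101


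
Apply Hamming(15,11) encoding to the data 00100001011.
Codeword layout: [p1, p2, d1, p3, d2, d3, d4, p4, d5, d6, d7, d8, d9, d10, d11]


Parity bits: p1=1, p2=1, p3=0, p4=1

110001010001011


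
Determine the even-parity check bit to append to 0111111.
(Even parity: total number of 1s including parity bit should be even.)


Number of 1s in data: 6
Parity bit: 0

0


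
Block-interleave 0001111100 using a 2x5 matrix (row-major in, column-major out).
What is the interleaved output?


Matrix:
  00011
  11100
Read columns: 0101011010

0101011010


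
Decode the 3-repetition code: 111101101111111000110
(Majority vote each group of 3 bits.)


Groups: 111, 101, 101, 111, 111, 000, 110
Majority votes: 1111101

1111101


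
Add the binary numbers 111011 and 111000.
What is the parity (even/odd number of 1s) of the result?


111011 = 59
111000 = 56
Sum = 115 = 1110011
1s count = 5

odd parity (5 ones in 1110011)


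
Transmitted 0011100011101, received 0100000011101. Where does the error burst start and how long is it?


XOR: 0111100000000

Burst at position 1, length 4


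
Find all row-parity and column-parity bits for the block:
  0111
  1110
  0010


Row parities: 111
Column parities: 1011

Row P: 111, Col P: 1011, Corner: 1


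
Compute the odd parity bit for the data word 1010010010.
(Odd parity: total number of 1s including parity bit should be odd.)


Number of 1s in data: 4
Parity bit: 1

1


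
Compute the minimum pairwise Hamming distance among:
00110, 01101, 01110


Comparing all pairs, minimum distance: 1
Can detect 0 errors, correct 0 errors

1


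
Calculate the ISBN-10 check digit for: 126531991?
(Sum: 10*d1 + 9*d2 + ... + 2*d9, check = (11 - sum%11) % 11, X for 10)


Weighted sum: 199
199 mod 11 = 1

Check digit: X


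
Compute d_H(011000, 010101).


XOR: 001101
Count of 1s: 3

3


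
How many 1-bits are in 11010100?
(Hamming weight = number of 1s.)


Counting 1s in 11010100

4


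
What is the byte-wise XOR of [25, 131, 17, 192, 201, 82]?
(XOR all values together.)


XOR chain: 25 ^ 131 ^ 17 ^ 192 ^ 201 ^ 82 = 208

208


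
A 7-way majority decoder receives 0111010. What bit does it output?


Ones: 4 out of 7
Threshold: 4

1 (4/7 voted 1)


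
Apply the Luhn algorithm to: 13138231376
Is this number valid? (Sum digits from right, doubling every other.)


Luhn sum = 45
45 mod 10 = 5

Invalid (Luhn sum mod 10 = 5)


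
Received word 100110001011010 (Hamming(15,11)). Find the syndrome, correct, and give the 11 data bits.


Syndrome = 0: no error detected

Data: 01001011010 (no errors)


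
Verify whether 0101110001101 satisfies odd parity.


Number of 1s: 7

Yes, parity is correct (7 ones)


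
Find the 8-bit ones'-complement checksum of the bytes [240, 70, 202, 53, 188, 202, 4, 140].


Sum = 1099 mod 256 = 75
Complement = 180

180


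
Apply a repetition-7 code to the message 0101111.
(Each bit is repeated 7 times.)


Each bit -> 7 copies

0000000111111100000001111111111111111111111111111


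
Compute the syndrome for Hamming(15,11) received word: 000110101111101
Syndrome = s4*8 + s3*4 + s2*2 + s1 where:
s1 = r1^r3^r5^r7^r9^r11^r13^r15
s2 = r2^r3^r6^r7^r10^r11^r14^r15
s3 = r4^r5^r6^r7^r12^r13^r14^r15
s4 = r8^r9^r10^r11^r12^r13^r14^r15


s1=0, s2=0, s3=0, s4=0

Syndrome = 0 (no error)


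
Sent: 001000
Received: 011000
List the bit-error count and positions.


XOR: 010000

1 error(s) at position(s): 1


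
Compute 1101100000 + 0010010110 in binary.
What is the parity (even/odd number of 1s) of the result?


1101100000 = 864
0010010110 = 150
Sum = 1014 = 1111110110
1s count = 8

even parity (8 ones in 1111110110)


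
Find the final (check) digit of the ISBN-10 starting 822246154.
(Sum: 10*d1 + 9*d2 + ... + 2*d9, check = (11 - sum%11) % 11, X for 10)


Weighted sum: 209
209 mod 11 = 0

Check digit: 0


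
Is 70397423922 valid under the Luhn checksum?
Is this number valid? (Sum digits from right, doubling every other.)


Luhn sum = 57
57 mod 10 = 7

Invalid (Luhn sum mod 10 = 7)


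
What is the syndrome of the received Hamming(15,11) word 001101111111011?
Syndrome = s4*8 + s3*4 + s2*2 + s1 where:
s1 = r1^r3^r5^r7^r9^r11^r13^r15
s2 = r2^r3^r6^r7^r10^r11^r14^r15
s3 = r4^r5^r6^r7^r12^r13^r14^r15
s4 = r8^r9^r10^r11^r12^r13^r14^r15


s1=1, s2=1, s3=0, s4=1

Syndrome = 11 (error at position 11)


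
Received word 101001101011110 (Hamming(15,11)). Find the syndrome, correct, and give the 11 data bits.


Syndrome = 14: error at position 14

Data: 10111011100 (corrected bit 14)


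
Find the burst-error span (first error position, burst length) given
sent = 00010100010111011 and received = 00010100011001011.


XOR: 00000000001110000

Burst at position 10, length 3


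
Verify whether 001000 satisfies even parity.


Number of 1s: 1

No, parity error (1 ones)


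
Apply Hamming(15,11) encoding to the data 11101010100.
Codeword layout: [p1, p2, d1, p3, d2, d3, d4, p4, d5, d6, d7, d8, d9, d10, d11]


Parity bits: p1=1, p2=1, p3=1, p4=1

111111011010100


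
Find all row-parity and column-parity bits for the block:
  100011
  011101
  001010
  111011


Row parities: 1001
Column parities: 001111

Row P: 1001, Col P: 001111, Corner: 0


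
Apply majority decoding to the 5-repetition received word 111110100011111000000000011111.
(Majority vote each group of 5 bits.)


Groups: 11111, 01000, 11111, 00000, 00000, 11111
Majority votes: 101001

101001


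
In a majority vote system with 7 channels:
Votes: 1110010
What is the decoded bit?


Ones: 4 out of 7
Threshold: 4

1 (4/7 voted 1)


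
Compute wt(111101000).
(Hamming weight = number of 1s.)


Counting 1s in 111101000

5


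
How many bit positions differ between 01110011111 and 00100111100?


XOR: 01010100011
Count of 1s: 5

5


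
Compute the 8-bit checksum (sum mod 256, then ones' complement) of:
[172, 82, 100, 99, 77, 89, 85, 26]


Sum = 730 mod 256 = 218
Complement = 37

37


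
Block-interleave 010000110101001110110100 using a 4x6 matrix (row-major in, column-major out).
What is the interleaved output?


Matrix:
  010000
  110101
  001110
  110100
Read columns: 010111010010011100100100

010111010010011100100100


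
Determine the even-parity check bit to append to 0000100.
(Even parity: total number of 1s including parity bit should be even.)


Number of 1s in data: 1
Parity bit: 1

1


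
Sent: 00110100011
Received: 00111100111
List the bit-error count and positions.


XOR: 00001000100

2 error(s) at position(s): 4, 8


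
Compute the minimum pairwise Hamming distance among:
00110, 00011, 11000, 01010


Comparing all pairs, minimum distance: 2
Can detect 1 errors, correct 0 errors

2


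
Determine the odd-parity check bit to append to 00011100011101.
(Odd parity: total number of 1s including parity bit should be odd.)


Number of 1s in data: 7
Parity bit: 0

0


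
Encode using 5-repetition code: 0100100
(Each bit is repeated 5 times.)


Each bit -> 5 copies

00000111110000000000111110000000000


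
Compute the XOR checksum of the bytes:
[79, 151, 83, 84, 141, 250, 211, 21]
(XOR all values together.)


XOR chain: 79 ^ 151 ^ 83 ^ 84 ^ 141 ^ 250 ^ 211 ^ 21 = 110

110


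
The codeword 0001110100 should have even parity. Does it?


Number of 1s: 4

Yes, parity is correct (4 ones)


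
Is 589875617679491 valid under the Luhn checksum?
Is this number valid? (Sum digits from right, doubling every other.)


Luhn sum = 84
84 mod 10 = 4

Invalid (Luhn sum mod 10 = 4)


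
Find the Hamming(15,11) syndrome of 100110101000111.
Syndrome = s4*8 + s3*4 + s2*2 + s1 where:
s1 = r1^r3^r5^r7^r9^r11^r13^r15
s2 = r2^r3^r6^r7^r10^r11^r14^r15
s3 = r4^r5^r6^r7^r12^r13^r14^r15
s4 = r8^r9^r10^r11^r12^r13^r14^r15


s1=0, s2=1, s3=0, s4=0

Syndrome = 2 (error at position 2)


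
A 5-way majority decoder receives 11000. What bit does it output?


Ones: 2 out of 5
Threshold: 3

0 (2/5 voted 1)


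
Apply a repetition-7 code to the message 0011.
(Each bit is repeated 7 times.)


Each bit -> 7 copies

0000000000000011111111111111


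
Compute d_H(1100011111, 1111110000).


XOR: 0011101111
Count of 1s: 7

7


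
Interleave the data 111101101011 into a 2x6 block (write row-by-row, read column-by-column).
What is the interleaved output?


Matrix:
  111101
  101011
Read columns: 111011100111

111011100111


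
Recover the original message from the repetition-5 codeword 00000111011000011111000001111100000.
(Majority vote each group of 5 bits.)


Groups: 00000, 11101, 10000, 11111, 00000, 11111, 00000
Majority votes: 0101010

0101010


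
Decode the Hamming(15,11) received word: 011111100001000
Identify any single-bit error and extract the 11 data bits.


Syndrome = 13: error at position 13

Data: 11110001100 (corrected bit 13)


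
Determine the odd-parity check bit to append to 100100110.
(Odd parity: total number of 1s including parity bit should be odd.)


Number of 1s in data: 4
Parity bit: 1

1


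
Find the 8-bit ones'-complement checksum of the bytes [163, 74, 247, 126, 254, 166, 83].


Sum = 1113 mod 256 = 89
Complement = 166

166


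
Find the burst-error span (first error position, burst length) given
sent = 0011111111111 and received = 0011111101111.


XOR: 0000000010000

Burst at position 8, length 1


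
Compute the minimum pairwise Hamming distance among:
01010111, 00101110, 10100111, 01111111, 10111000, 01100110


Comparing all pairs, minimum distance: 2
Can detect 1 errors, correct 0 errors

2


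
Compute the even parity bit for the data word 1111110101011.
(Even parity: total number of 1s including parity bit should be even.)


Number of 1s in data: 10
Parity bit: 0

0


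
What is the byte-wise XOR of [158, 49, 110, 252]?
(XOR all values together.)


XOR chain: 158 ^ 49 ^ 110 ^ 252 = 61

61


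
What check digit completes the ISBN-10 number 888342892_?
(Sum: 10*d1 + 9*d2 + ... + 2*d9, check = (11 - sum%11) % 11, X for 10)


Weighted sum: 334
334 mod 11 = 4

Check digit: 7


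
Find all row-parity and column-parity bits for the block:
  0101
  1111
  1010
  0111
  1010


Row parities: 00010
Column parities: 1101

Row P: 00010, Col P: 1101, Corner: 1


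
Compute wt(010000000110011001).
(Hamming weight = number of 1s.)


Counting 1s in 010000000110011001

6


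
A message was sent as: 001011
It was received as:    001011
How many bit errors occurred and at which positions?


XOR: 000000

0 errors (received matches sent)


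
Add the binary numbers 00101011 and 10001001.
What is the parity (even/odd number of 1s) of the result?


00101011 = 43
10001001 = 137
Sum = 180 = 10110100
1s count = 4

even parity (4 ones in 10110100)


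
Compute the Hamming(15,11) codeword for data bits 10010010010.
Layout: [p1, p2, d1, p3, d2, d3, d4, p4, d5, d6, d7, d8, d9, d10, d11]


Parity bits: p1=1, p2=0, p3=0, p4=0

101000100010010


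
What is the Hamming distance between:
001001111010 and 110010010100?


XOR: 111011101110
Count of 1s: 9

9


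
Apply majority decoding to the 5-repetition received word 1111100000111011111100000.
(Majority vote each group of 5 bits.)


Groups: 11111, 00000, 11101, 11111, 00000
Majority votes: 10110

10110


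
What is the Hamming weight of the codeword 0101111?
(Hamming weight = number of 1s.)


Counting 1s in 0101111

5


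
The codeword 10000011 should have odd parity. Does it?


Number of 1s: 3

Yes, parity is correct (3 ones)


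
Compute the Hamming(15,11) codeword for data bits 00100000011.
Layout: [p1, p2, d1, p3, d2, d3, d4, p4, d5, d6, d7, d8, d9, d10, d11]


Parity bits: p1=1, p2=1, p3=1, p4=0

110101000000011


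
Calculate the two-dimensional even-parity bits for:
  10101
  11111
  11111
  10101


Row parities: 1111
Column parities: 00000

Row P: 1111, Col P: 00000, Corner: 0


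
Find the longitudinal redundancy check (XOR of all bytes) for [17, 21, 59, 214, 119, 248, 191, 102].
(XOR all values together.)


XOR chain: 17 ^ 21 ^ 59 ^ 214 ^ 119 ^ 248 ^ 191 ^ 102 = 191

191


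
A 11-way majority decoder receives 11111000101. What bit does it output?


Ones: 7 out of 11
Threshold: 6

1 (7/11 voted 1)


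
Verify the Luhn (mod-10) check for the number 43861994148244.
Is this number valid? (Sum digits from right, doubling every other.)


Luhn sum = 75
75 mod 10 = 5

Invalid (Luhn sum mod 10 = 5)


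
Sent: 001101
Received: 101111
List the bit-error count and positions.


XOR: 100010

2 error(s) at position(s): 0, 4


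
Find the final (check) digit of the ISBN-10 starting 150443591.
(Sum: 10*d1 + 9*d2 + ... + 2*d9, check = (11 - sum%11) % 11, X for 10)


Weighted sum: 171
171 mod 11 = 6

Check digit: 5


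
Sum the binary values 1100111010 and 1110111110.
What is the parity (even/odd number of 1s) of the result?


1100111010 = 826
1110111110 = 958
Sum = 1784 = 11011111000
1s count = 7

odd parity (7 ones in 11011111000)


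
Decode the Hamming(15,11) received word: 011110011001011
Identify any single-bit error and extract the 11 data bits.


Syndrome = 12: error at position 12

Data: 11001000011 (corrected bit 12)


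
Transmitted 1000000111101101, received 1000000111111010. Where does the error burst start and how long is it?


XOR: 0000000000010111

Burst at position 11, length 5


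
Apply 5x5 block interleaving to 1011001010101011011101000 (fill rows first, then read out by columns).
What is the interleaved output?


Matrix:
  10110
  01010
  10101
  10111
  01000
Read columns: 1011001001101101101000110

1011001001101101101000110


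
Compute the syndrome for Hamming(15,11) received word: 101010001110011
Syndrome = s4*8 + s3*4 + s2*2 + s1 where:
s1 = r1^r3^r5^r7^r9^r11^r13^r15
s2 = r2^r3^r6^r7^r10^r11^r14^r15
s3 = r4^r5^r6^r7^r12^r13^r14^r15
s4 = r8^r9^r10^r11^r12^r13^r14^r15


s1=0, s2=1, s3=1, s4=1

Syndrome = 14 (error at position 14)


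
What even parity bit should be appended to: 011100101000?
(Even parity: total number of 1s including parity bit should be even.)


Number of 1s in data: 5
Parity bit: 1

1


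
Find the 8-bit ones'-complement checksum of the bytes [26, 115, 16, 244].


Sum = 401 mod 256 = 145
Complement = 110

110


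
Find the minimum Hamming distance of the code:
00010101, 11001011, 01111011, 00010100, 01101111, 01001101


Comparing all pairs, minimum distance: 1
Can detect 0 errors, correct 0 errors

1


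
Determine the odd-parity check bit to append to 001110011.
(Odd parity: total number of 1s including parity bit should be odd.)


Number of 1s in data: 5
Parity bit: 0

0


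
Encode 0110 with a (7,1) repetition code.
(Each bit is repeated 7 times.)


Each bit -> 7 copies

0000000111111111111110000000


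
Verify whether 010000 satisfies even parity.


Number of 1s: 1

No, parity error (1 ones)


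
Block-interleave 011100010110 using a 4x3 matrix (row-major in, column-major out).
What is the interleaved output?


Matrix:
  011
  100
  010
  110
Read columns: 010110111000

010110111000


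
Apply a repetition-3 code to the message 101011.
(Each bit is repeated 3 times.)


Each bit -> 3 copies

111000111000111111


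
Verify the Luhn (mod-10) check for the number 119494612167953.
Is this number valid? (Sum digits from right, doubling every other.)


Luhn sum = 73
73 mod 10 = 3

Invalid (Luhn sum mod 10 = 3)


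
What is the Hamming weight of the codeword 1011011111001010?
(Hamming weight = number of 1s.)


Counting 1s in 1011011111001010

10


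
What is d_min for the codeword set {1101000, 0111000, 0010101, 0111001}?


Comparing all pairs, minimum distance: 1
Can detect 0 errors, correct 0 errors

1


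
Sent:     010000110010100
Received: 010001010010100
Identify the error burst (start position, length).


XOR: 000001100000000

Burst at position 5, length 2


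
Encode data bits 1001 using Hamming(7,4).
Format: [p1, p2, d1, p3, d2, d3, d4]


Parity bits: p1=0, p2=0, p3=1

0011001


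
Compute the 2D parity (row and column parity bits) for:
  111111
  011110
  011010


Row parities: 001
Column parities: 111011

Row P: 001, Col P: 111011, Corner: 1


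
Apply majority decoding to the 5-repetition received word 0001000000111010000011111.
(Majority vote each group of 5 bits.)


Groups: 00010, 00000, 11101, 00000, 11111
Majority votes: 00101

00101


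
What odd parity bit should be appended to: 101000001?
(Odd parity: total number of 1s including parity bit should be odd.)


Number of 1s in data: 3
Parity bit: 0

0


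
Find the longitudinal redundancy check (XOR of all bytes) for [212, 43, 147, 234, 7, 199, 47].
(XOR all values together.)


XOR chain: 212 ^ 43 ^ 147 ^ 234 ^ 7 ^ 199 ^ 47 = 105

105


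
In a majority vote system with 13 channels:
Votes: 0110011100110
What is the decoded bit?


Ones: 7 out of 13
Threshold: 7

1 (7/13 voted 1)


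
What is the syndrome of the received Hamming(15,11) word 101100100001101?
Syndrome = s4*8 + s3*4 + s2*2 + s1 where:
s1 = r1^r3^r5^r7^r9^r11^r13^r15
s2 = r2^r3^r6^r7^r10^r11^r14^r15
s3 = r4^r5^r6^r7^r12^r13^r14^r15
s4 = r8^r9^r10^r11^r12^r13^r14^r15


s1=1, s2=1, s3=1, s4=1

Syndrome = 15 (error at position 15)


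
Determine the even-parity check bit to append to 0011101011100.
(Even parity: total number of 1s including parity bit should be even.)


Number of 1s in data: 7
Parity bit: 1

1


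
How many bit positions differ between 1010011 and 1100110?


XOR: 0110101
Count of 1s: 4

4


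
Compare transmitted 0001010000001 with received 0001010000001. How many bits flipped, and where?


XOR: 0000000000000

0 errors (received matches sent)


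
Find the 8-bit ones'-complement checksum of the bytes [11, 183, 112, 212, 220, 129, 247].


Sum = 1114 mod 256 = 90
Complement = 165

165


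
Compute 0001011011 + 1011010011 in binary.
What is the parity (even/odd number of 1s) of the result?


0001011011 = 91
1011010011 = 723
Sum = 814 = 1100101110
1s count = 6

even parity (6 ones in 1100101110)


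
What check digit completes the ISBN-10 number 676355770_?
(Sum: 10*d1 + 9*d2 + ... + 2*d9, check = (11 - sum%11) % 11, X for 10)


Weighted sum: 296
296 mod 11 = 10

Check digit: 1


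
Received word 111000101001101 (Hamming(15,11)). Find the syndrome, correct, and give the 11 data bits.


Syndrome = 0: no error detected

Data: 10011001101 (no errors)


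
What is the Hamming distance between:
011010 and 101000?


XOR: 110010
Count of 1s: 3

3


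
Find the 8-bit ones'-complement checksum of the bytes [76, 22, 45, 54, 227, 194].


Sum = 618 mod 256 = 106
Complement = 149

149


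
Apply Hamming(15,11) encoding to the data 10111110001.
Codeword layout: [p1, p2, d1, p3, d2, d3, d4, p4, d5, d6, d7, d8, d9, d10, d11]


Parity bits: p1=1, p2=0, p3=1, p4=0

101101101110001


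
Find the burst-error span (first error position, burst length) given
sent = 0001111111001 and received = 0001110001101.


XOR: 0000001110100

Burst at position 6, length 5


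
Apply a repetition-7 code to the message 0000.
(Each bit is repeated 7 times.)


Each bit -> 7 copies

0000000000000000000000000000


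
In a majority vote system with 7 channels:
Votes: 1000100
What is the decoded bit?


Ones: 2 out of 7
Threshold: 4

0 (2/7 voted 1)


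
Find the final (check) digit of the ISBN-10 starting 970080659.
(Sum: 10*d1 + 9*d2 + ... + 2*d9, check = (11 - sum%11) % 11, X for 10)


Weighted sum: 258
258 mod 11 = 5

Check digit: 6


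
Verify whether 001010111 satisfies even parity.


Number of 1s: 5

No, parity error (5 ones)


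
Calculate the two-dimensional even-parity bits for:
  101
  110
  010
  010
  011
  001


Row parities: 001101
Column parities: 001

Row P: 001101, Col P: 001, Corner: 1


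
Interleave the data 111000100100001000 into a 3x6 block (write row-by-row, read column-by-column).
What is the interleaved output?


Matrix:
  111000
  100100
  001000
Read columns: 110100101010000000

110100101010000000


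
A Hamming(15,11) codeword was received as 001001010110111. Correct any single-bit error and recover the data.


Syndrome = 0: no error detected

Data: 10100110111 (no errors)


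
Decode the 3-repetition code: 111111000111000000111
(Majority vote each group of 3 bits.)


Groups: 111, 111, 000, 111, 000, 000, 111
Majority votes: 1101001

1101001


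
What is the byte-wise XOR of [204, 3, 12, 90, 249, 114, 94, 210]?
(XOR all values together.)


XOR chain: 204 ^ 3 ^ 12 ^ 90 ^ 249 ^ 114 ^ 94 ^ 210 = 158

158


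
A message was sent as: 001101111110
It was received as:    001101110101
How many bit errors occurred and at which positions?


XOR: 000000001011

3 error(s) at position(s): 8, 10, 11


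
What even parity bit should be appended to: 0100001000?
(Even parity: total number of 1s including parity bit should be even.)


Number of 1s in data: 2
Parity bit: 0

0


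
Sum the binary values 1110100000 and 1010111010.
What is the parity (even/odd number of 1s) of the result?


1110100000 = 928
1010111010 = 698
Sum = 1626 = 11001011010
1s count = 6

even parity (6 ones in 11001011010)


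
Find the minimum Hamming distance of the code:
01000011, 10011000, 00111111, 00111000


Comparing all pairs, minimum distance: 2
Can detect 1 errors, correct 0 errors

2


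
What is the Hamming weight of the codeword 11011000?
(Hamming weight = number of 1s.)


Counting 1s in 11011000

4


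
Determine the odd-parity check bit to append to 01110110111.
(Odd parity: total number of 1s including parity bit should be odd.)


Number of 1s in data: 8
Parity bit: 1

1


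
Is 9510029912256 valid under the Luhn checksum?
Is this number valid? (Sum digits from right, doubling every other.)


Luhn sum = 47
47 mod 10 = 7

Invalid (Luhn sum mod 10 = 7)


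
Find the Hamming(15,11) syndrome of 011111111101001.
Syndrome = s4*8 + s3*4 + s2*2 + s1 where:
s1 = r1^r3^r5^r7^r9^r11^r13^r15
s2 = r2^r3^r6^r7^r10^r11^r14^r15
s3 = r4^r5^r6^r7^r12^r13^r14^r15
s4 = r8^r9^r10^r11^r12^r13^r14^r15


s1=1, s2=0, s3=0, s4=1

Syndrome = 9 (error at position 9)


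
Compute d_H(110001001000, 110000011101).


XOR: 000001010101
Count of 1s: 4

4


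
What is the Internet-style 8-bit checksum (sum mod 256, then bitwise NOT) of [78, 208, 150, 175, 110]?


Sum = 721 mod 256 = 209
Complement = 46

46


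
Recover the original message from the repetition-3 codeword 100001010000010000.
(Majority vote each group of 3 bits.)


Groups: 100, 001, 010, 000, 010, 000
Majority votes: 000000

000000


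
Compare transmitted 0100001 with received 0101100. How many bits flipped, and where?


XOR: 0001101

3 error(s) at position(s): 3, 4, 6


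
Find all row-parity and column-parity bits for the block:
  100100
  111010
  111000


Row parities: 001
Column parities: 100110

Row P: 001, Col P: 100110, Corner: 1


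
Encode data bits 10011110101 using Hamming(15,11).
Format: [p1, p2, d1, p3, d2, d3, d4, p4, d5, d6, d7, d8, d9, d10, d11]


Parity bits: p1=0, p2=1, p3=1, p4=1

011100111110101


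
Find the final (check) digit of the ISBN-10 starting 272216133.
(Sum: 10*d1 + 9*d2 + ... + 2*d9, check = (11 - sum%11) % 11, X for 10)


Weighted sum: 168
168 mod 11 = 3

Check digit: 8


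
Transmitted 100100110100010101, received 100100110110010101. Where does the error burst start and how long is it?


XOR: 000000000010000000

Burst at position 10, length 1


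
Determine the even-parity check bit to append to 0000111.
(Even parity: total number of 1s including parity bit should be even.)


Number of 1s in data: 3
Parity bit: 1

1


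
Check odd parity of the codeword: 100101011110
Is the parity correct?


Number of 1s: 7

Yes, parity is correct (7 ones)


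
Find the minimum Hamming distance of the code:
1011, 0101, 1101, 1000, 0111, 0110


Comparing all pairs, minimum distance: 1
Can detect 0 errors, correct 0 errors

1


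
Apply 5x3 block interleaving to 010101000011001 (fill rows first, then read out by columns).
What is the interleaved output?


Matrix:
  010
  101
  000
  011
  001
Read columns: 010001001001011

010001001001011


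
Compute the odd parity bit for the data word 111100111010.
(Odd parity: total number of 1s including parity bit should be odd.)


Number of 1s in data: 8
Parity bit: 1

1


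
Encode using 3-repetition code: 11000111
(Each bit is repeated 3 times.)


Each bit -> 3 copies

111111000000000111111111


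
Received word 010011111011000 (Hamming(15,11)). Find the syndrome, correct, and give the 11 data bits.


Syndrome = 0: no error detected

Data: 01111011000 (no errors)


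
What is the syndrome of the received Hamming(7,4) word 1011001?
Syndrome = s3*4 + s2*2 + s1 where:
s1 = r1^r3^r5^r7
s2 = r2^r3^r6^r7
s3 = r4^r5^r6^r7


s1=1, s2=0, s3=0

Syndrome = 1 (error at position 1)


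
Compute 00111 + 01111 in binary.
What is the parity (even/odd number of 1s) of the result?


00111 = 7
01111 = 15
Sum = 22 = 10110
1s count = 3

odd parity (3 ones in 10110)


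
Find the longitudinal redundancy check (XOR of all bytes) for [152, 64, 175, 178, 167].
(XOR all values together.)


XOR chain: 152 ^ 64 ^ 175 ^ 178 ^ 167 = 98

98


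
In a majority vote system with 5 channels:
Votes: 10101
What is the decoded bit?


Ones: 3 out of 5
Threshold: 3

1 (3/5 voted 1)


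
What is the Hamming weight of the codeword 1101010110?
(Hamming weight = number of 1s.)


Counting 1s in 1101010110

6


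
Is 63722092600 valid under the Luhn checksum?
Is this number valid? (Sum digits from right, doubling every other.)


Luhn sum = 44
44 mod 10 = 4

Invalid (Luhn sum mod 10 = 4)


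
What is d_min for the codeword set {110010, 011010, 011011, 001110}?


Comparing all pairs, minimum distance: 1
Can detect 0 errors, correct 0 errors

1


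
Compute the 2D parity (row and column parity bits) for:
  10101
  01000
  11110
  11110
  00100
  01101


Row parities: 110011
Column parities: 10100

Row P: 110011, Col P: 10100, Corner: 0


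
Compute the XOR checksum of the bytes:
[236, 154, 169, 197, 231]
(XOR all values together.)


XOR chain: 236 ^ 154 ^ 169 ^ 197 ^ 231 = 253

253


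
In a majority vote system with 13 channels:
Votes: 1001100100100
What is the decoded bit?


Ones: 5 out of 13
Threshold: 7

0 (5/13 voted 1)


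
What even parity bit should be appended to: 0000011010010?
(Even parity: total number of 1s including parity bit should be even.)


Number of 1s in data: 4
Parity bit: 0

0


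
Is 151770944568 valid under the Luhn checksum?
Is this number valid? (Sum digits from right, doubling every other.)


Luhn sum = 58
58 mod 10 = 8

Invalid (Luhn sum mod 10 = 8)


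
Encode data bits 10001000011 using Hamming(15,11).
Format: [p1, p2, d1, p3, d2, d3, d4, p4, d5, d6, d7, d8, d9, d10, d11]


Parity bits: p1=1, p2=1, p3=0, p4=1

111000011000011


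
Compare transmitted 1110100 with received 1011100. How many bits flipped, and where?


XOR: 0101000

2 error(s) at position(s): 1, 3


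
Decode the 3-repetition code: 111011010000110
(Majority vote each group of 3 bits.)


Groups: 111, 011, 010, 000, 110
Majority votes: 11001

11001


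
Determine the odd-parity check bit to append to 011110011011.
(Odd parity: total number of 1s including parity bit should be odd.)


Number of 1s in data: 8
Parity bit: 1

1


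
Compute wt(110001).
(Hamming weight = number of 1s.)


Counting 1s in 110001

3


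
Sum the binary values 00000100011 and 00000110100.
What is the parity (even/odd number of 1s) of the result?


00000100011 = 35
00000110100 = 52
Sum = 87 = 1010111
1s count = 5

odd parity (5 ones in 1010111)


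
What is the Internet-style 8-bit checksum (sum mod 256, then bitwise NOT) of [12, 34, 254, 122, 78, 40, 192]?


Sum = 732 mod 256 = 220
Complement = 35

35


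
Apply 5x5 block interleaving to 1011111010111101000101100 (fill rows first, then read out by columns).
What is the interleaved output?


Matrix:
  10111
  11010
  11110
  10001
  01100
Read columns: 1111001101101011110010010

1111001101101011110010010


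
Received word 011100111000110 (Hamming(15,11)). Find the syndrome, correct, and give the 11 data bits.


Syndrome = 0: no error detected

Data: 10011000110 (no errors)


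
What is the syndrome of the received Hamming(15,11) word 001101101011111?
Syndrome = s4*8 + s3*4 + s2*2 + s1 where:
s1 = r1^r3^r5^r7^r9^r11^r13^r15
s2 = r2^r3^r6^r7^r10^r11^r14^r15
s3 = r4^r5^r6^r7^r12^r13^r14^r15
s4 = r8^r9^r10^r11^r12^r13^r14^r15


s1=0, s2=0, s3=1, s4=0

Syndrome = 4 (error at position 4)


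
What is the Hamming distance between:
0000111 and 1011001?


XOR: 1011110
Count of 1s: 5

5


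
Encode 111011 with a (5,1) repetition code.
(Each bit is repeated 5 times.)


Each bit -> 5 copies

111111111111111000001111111111


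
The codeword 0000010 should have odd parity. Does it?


Number of 1s: 1

Yes, parity is correct (1 ones)


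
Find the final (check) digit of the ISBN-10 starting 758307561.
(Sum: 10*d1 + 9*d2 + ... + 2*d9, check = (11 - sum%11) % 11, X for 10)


Weighted sum: 275
275 mod 11 = 0

Check digit: 0


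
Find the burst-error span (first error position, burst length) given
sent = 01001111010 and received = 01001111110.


XOR: 00000000100

Burst at position 8, length 1


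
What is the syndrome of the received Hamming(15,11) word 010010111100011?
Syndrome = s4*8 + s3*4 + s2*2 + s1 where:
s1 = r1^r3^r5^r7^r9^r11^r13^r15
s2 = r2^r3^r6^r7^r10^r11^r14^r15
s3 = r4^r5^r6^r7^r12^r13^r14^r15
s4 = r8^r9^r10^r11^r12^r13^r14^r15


s1=0, s2=1, s3=0, s4=1

Syndrome = 10 (error at position 10)


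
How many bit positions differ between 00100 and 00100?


XOR: 00000
Count of 1s: 0

0


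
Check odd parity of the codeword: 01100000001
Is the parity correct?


Number of 1s: 3

Yes, parity is correct (3 ones)


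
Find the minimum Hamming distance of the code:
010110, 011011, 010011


Comparing all pairs, minimum distance: 1
Can detect 0 errors, correct 0 errors

1


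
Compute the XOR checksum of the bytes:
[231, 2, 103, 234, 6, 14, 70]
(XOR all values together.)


XOR chain: 231 ^ 2 ^ 103 ^ 234 ^ 6 ^ 14 ^ 70 = 38

38


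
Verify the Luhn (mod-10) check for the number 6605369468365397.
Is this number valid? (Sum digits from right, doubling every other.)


Luhn sum = 82
82 mod 10 = 2

Invalid (Luhn sum mod 10 = 2)


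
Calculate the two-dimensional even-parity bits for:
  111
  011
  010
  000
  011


Row parities: 10100
Column parities: 101

Row P: 10100, Col P: 101, Corner: 0


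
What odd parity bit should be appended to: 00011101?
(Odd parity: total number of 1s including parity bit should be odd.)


Number of 1s in data: 4
Parity bit: 1

1


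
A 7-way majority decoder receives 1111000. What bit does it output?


Ones: 4 out of 7
Threshold: 4

1 (4/7 voted 1)


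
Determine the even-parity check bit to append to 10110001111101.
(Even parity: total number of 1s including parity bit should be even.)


Number of 1s in data: 9
Parity bit: 1

1


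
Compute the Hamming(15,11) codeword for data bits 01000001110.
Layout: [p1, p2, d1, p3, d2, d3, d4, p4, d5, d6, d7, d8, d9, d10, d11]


Parity bits: p1=0, p2=1, p3=0, p4=1

010010010001110


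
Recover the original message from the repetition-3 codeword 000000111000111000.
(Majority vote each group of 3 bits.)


Groups: 000, 000, 111, 000, 111, 000
Majority votes: 001010

001010


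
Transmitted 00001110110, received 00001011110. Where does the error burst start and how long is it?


XOR: 00000101000

Burst at position 5, length 3


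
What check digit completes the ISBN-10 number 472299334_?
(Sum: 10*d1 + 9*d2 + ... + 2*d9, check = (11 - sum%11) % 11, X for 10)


Weighted sum: 261
261 mod 11 = 8

Check digit: 3


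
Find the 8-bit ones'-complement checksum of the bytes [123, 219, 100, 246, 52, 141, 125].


Sum = 1006 mod 256 = 238
Complement = 17

17


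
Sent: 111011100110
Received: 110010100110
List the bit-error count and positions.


XOR: 001001000000

2 error(s) at position(s): 2, 5


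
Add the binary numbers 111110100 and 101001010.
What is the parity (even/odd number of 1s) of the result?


111110100 = 500
101001010 = 330
Sum = 830 = 1100111110
1s count = 7

odd parity (7 ones in 1100111110)


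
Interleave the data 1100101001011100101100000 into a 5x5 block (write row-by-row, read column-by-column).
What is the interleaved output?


Matrix:
  11001
  01001
  01110
  01011
  00000
Read columns: 1000011110001000011011010

1000011110001000011011010


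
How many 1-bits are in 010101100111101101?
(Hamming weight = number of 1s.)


Counting 1s in 010101100111101101

11


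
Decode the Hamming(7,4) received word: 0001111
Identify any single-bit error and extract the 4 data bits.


Syndrome = 0: no error detected

Data: 0111 (no errors)


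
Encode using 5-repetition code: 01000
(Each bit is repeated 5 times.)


Each bit -> 5 copies

0000011111000000000000000


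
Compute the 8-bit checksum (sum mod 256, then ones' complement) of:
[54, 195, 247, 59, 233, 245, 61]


Sum = 1094 mod 256 = 70
Complement = 185

185


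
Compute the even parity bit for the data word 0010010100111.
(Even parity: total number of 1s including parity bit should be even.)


Number of 1s in data: 6
Parity bit: 0

0


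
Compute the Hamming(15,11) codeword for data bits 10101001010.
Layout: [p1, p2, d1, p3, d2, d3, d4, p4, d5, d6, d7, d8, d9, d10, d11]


Parity bits: p1=0, p2=1, p3=1, p4=1

011101011001010


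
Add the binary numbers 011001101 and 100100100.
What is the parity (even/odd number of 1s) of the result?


011001101 = 205
100100100 = 292
Sum = 497 = 111110001
1s count = 6

even parity (6 ones in 111110001)


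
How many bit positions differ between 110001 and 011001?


XOR: 101000
Count of 1s: 2

2


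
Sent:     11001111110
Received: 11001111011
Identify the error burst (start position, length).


XOR: 00000000101

Burst at position 8, length 3


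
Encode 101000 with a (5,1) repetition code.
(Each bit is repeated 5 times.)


Each bit -> 5 copies

111110000011111000000000000000


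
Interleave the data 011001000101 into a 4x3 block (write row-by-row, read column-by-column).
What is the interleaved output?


Matrix:
  011
  001
  000
  101
Read columns: 000110001101

000110001101


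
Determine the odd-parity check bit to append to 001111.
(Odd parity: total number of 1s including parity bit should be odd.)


Number of 1s in data: 4
Parity bit: 1

1


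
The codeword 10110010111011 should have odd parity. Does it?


Number of 1s: 9

Yes, parity is correct (9 ones)


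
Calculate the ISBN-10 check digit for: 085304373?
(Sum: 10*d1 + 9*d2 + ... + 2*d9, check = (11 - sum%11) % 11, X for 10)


Weighted sum: 192
192 mod 11 = 5

Check digit: 6


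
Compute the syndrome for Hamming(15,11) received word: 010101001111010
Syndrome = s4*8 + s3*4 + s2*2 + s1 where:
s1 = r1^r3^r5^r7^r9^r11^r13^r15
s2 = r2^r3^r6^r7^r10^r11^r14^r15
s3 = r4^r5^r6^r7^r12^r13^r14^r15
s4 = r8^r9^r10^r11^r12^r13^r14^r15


s1=0, s2=1, s3=0, s4=1

Syndrome = 10 (error at position 10)


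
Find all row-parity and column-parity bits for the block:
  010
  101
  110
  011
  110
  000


Row parities: 100000
Column parities: 100

Row P: 100000, Col P: 100, Corner: 1


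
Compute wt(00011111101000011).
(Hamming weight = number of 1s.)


Counting 1s in 00011111101000011

9


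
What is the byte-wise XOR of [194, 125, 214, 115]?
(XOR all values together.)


XOR chain: 194 ^ 125 ^ 214 ^ 115 = 26

26
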